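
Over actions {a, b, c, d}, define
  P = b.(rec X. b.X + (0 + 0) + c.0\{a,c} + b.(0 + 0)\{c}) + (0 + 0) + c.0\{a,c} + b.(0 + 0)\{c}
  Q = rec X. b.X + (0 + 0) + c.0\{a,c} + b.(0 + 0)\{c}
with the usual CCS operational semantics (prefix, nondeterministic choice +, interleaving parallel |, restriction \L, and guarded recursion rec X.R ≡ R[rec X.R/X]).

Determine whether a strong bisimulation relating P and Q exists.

Reachable graph of P (4 states):
  m0 = b.(rec X. b.X + (0 + 0) + c.0\{a,c} + b.(0 + 0)\{c}) + (0 + 0) + c.0\{a,c} + b.(0 + 0)\{c} | -b-> m1, -b-> m2, -c-> m3
  m1 = (0 + 0)\{c} | deadlocked
  m2 = rec X. b.X + (0 + 0) + c.0\{a,c} + b.(0 + 0)\{c} | -b-> m1, -b-> m2, -c-> m3
  m3 = 0\{a,c} | deadlocked
Reachable graph of Q (3 states):
  n0 = rec X. b.X + (0 + 0) + c.0\{a,c} + b.(0 + 0)\{c} | -b-> n0, -b-> n1, -c-> n2
  n1 = (0 + 0)\{c} | deadlocked
  n2 = 0\{a,c} | deadlocked
Partition-refinement fixed point:
  B0 = {m0, m2, n0}
  B1 = {m1, m3, n1, n2}
m0 ∈ B0, n0 ∈ B0 → same block

bisimilar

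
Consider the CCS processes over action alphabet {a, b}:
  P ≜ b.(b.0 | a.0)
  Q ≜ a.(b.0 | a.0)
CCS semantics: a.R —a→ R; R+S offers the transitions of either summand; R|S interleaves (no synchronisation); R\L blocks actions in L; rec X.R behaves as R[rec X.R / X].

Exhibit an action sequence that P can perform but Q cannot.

LTS(P): 5 reachable states
  p0 = b.(b.0 | a.0) :: ··b··> p1
  p1 = b.0 | a.0 :: ··a··> p2, ··b··> p3
  p2 = b.0 | 0 :: ··b··> p4
  p3 = 0 | a.0 :: ··a··> p4
  p4 = 0 | 0 :: deadlocked
LTS(Q): 5 reachable states
  q0 = a.(b.0 | a.0) :: ··a··> q1
  q1 = b.0 | a.0 :: ··a··> q2, ··b··> q3
  q2 = b.0 | 0 :: ··b··> q4
  q3 = 0 | a.0 :: ··a··> q4
  q4 = 0 | 0 :: deadlocked
Trace ⟨b⟩ through P, begin at {p0}:
  [1] b ⇒ {p1}
  — P admits the full trace.
Trace ⟨b⟩ through Q, begin at {q0}:
  [1] b ⇒ ∅  — Q cannot continue

b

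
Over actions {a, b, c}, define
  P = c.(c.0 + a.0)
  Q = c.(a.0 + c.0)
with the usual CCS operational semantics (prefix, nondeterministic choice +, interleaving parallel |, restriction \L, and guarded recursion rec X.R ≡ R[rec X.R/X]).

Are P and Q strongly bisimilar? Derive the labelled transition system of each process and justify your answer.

P's transition system — 3 states:
  p0 = c.(c.0 + a.0) → --c--▸ p1
  p1 = c.0 + a.0 → --a--▸ p2, --c--▸ p2
  p2 = 0 → (no moves)
Q's transition system — 3 states:
  q0 = c.(a.0 + c.0) → --c--▸ q1
  q1 = a.0 + c.0 → --a--▸ q2, --c--▸ q2
  q2 = 0 → (no moves)
Coarsest stable partition (strong bisimilarity classes):
  B0 = {p0, q0}
  B1 = {p1, q1}
  B2 = {p2, q2}
p0 ∈ B0, q0 ∈ B0 → same block

P ~ Q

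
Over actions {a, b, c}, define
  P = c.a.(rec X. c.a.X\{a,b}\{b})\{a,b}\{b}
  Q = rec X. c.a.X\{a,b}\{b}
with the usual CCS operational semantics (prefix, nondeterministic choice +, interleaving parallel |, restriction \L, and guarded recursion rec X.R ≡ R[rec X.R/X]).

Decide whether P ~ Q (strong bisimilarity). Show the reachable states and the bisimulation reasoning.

P ~ Q

P's transition system — 4 states:
  m0 = c.a.(rec X. c.a.X\{a,b}\{b})\{a,b}\{b} ⊢ ··c··> m1
  m1 = a.(rec X. c.a.X\{a,b}\{b})\{a,b}\{b} ⊢ ··a··> m2
  m2 = (rec X. c.a.X\{a,b}\{b})\{a,b}\{b} ⊢ ··c··> m3
  m3 = (a.(rec X. c.a.X\{a,b}\{b})\{a,b}\{b})\{a,b}\{b} ⊢ ·
Q's transition system — 4 states:
  n0 = rec X. c.a.X\{a,b}\{b} ⊢ ··c··> n1
  n1 = a.(rec X. c.a.X\{a,b}\{b})\{a,b}\{b} ⊢ ··a··> n2
  n2 = (rec X. c.a.X\{a,b}\{b})\{a,b}\{b} ⊢ ··c··> n3
  n3 = (a.(rec X. c.a.X\{a,b}\{b})\{a,b}\{b})\{a,b}\{b} ⊢ ·
Partition-refinement fixed point:
  B0 = {m0, n0}
  B1 = {m1, n1}
  B2 = {m2, n2}
  B3 = {m3, n3}
m0 ∈ B0, n0 ∈ B0 → same block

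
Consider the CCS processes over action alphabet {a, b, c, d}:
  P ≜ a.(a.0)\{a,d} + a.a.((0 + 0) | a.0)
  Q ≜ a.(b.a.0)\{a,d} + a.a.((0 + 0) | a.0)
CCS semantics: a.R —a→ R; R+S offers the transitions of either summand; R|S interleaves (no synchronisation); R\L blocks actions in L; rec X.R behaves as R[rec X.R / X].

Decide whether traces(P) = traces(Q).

Reachable graph of P (5 states):
  s0 = a.(a.0)\{a,d} + a.a.((0 + 0) | a.0) | =a=> s1, =a=> s2
  s1 = (a.0)\{a,d} | ·
  s2 = a.((0 + 0) | a.0) | =a=> s3
  s3 = (0 + 0) | a.0 | =a=> s4
  s4 = (0 + 0) | 0 | ·
Reachable graph of Q (6 states):
  t0 = a.(b.a.0)\{a,d} + a.a.((0 + 0) | a.0) | =a=> t1, =a=> t2
  t1 = (b.a.0)\{a,d} | =b=> t3
  t2 = a.((0 + 0) | a.0) | =a=> t4
  t3 = (a.0)\{a,d} | ·
  t4 = (0 + 0) | a.0 | =a=> t5
  t5 = (0 + 0) | 0 | ·
Trace ⟨ab⟩ through Q, begin at {t0}:
  step 1 (a): {t1, t2}
  step 2 (b): {t3}
  ✓ Q
Trace ⟨ab⟩ through P, begin at {s0}:
  step 1 (a): {s1, s2}
  step 2 (b): no successor for P

traces(P) ≠ traces(Q) — witness ⟨ab⟩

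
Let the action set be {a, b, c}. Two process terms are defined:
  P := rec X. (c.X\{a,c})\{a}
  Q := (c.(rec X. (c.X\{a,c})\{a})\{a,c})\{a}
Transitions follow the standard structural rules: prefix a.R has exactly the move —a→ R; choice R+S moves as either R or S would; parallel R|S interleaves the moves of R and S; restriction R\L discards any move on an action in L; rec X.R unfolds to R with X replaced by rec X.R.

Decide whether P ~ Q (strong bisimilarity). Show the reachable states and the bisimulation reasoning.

LTS(P): 2 reachable states
  m0 = rec X. (c.X\{a,c})\{a} | =c=> m1
  m1 = (rec X. (c.X\{a,c})\{a})\{a,c}\{a} | deadlocked
LTS(Q): 2 reachable states
  n0 = (c.(rec X. (c.X\{a,c})\{a})\{a,c})\{a} | =c=> n1
  n1 = (rec X. (c.X\{a,c})\{a})\{a,c}\{a} | deadlocked
Partition-refinement fixed point:
  B0 = {m0, n0}
  B1 = {m1, n1}
m0 ∈ B0, n0 ∈ B0 → same block

P ~ Q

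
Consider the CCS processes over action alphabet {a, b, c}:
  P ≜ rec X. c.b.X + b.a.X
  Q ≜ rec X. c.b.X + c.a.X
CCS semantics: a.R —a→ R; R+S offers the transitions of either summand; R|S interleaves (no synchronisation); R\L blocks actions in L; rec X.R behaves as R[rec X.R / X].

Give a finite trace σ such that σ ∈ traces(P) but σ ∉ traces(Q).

P's transition system — 3 states:
  s0 = rec X. c.b.X + b.a.X | ··b··> s1, ··c··> s2
  s1 = a.(rec X. c.b.X + b.a.X) | ··a··> s0
  s2 = b.(rec X. c.b.X + b.a.X) | ··b··> s0
Q's transition system — 3 states:
  t0 = rec X. c.b.X + c.a.X | ··c··> t1, ··c··> t2
  t1 = a.(rec X. c.b.X + c.a.X) | ··a··> t0
  t2 = b.(rec X. c.b.X + c.a.X) | ··b··> t0
Run σ = ⟨b⟩ on P: start {s0}
  [1] b ⇒ {s1}
  P completes σ.
Run σ = ⟨b⟩ on Q: start {t0}
  [1] b ⇒ ∅  — Q cannot continue

b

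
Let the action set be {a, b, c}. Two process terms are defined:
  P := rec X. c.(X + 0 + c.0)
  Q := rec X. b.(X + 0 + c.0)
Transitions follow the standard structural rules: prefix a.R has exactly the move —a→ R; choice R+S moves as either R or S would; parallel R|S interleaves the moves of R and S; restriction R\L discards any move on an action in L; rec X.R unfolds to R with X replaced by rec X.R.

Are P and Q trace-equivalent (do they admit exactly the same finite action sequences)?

LTS(P): 3 reachable states
  p0 = rec X. c.(X + 0 + c.0) has moves -c-> p1
  p1 = (rec X. c.(X + 0 + c.0)) + 0 + c.0 has moves -c-> p1, -c-> p2
  p2 = 0 has moves deadlocked
LTS(Q): 3 reachable states
  q0 = rec X. b.(X + 0 + c.0) has moves -b-> q1
  q1 = (rec X. b.(X + 0 + c.0)) + 0 + c.0 has moves -b-> q1, -c-> q2
  q2 = 0 has moves deadlocked
Trace ⟨c⟩ through P, begin at {p0}:
  step 1 (c): {p1}
  P completes σ.
Trace ⟨c⟩ through Q, begin at {q0}:
  step 1 (c): no successor for Q

traces(P) ≠ traces(Q) — witness ⟨c⟩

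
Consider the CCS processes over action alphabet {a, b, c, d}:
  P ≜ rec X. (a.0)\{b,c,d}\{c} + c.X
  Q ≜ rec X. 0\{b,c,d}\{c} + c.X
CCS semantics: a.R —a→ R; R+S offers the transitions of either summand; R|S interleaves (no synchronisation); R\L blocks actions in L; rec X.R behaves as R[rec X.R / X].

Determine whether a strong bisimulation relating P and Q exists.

P ≁ Q

LTS(P): 2 reachable states
  m0 = rec X. (a.0)\{b,c,d}\{c} + c.X | —a→ m1, —c→ m0
  m1 = 0\{b,c,d}\{c} | deadlocked
LTS(Q): 1 reachable states
  n0 = rec X. 0\{b,c,d}\{c} + c.X | —c→ n0
Bisimilarity quotient blocks:
  B0 = {m0}
  B1 = {m1}
  B2 = {n0}
m0 ∈ B0, n0 ∈ B2 → different blocks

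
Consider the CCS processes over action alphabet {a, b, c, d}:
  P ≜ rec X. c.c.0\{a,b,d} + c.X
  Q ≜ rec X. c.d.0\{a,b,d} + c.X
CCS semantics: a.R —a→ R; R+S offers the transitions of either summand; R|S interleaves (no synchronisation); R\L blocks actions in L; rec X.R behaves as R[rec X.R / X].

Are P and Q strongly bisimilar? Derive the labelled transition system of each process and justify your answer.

not bisimilar

Reachable graph of P (3 states):
  u0 = rec X. c.c.0\{a,b,d} + c.X | ··c··> u0, ··c··> u1
  u1 = c.0\{a,b,d} | ··c··> u2
  u2 = 0\{a,b,d} | deadlocked
Reachable graph of Q (3 states):
  v0 = rec X. c.d.0\{a,b,d} + c.X | ··c··> v0, ··c··> v1
  v1 = d.0\{a,b,d} | ··d··> v2
  v2 = 0\{a,b,d} | deadlocked
Bisimilarity quotient blocks:
  B0 = {u0}
  B1 = {u1}
  B2 = {u2, v2}
  B3 = {v0}
  B4 = {v1}
u0 ∈ B0, v0 ∈ B3 → different blocks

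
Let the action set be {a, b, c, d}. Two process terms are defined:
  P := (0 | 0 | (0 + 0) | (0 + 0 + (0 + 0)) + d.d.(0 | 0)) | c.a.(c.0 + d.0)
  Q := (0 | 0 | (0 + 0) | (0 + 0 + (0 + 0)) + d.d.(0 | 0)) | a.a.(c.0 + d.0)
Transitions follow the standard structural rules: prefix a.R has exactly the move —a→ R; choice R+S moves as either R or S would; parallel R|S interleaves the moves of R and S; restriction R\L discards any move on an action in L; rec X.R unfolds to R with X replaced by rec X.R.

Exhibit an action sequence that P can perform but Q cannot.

P's transition system — 12 states:
  s0 = (0 | 0 | (0 + 0) | (0 + 0 + (0 + 0)) + d.d.(0 | 0)) | c.a.(c.0 + d.0) | —c→ s1, —d→ s2
  s1 = (0 | 0 | (0 + 0) | (0 + 0 + (0 + 0)) + d.d.(0 | 0)) | a.(c.0 + d.0) | —a→ s3, —d→ s4
  s2 = d.(0 | 0) | c.a.(c.0 + d.0) | —c→ s4, —d→ s5
  s3 = (0 | 0 | (0 + 0) | (0 + 0 + (0 + 0)) + d.d.(0 | 0)) | (c.0 + d.0) | —c→ s6, —d→ s6, —d→ s7
  s4 = d.(0 | 0) | a.(c.0 + d.0) | —a→ s7, —d→ s8
  s5 = 0 | 0 | c.a.(c.0 + d.0) | —c→ s8
  s6 = (0 | 0 | (0 + 0) | (0 + 0 + (0 + 0)) + d.d.(0 | 0)) | 0 | —d→ s9
  s7 = d.(0 | 0) | (c.0 + d.0) | —c→ s9, —d→ s10, —d→ s9
  s8 = 0 | 0 | a.(c.0 + d.0) | —a→ s10
  s9 = d.(0 | 0) | 0 | —d→ s11
  s10 = 0 | 0 | (c.0 + d.0) | —c→ s11, —d→ s11
  s11 = 0 | 0 | 0 | ∅
Q's transition system — 12 states:
  t0 = (0 | 0 | (0 + 0) | (0 + 0 + (0 + 0)) + d.d.(0 | 0)) | a.a.(c.0 + d.0) | —a→ t1, —d→ t2
  t1 = (0 | 0 | (0 + 0) | (0 + 0 + (0 + 0)) + d.d.(0 | 0)) | a.(c.0 + d.0) | —a→ t3, —d→ t4
  t2 = d.(0 | 0) | a.a.(c.0 + d.0) | —a→ t4, —d→ t5
  t3 = (0 | 0 | (0 + 0) | (0 + 0 + (0 + 0)) + d.d.(0 | 0)) | (c.0 + d.0) | —c→ t6, —d→ t6, —d→ t7
  t4 = d.(0 | 0) | a.(c.0 + d.0) | —a→ t7, —d→ t8
  t5 = 0 | 0 | a.a.(c.0 + d.0) | —a→ t8
  t6 = (0 | 0 | (0 + 0) | (0 + 0 + (0 + 0)) + d.d.(0 | 0)) | 0 | —d→ t9
  t7 = d.(0 | 0) | (c.0 + d.0) | —c→ t9, —d→ t10, —d→ t9
  t8 = 0 | 0 | a.(c.0 + d.0) | —a→ t10
  t9 = d.(0 | 0) | 0 | —d→ t11
  t10 = 0 | 0 | (c.0 + d.0) | —c→ t11, —d→ t11
  t11 = 0 | 0 | 0 | ∅
Executing c from P (initial set {s0}):
  step 1 (c): {s1}
  P completes σ.
Executing c from Q (initial set {t0}):
  step 1 (c): ∅  — Q cannot continue

c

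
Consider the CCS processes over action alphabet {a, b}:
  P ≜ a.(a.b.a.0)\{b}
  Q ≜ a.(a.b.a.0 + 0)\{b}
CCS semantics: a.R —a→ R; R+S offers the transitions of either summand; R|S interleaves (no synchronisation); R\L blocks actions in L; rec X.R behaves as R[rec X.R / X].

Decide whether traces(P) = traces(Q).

traces(P) = traces(Q)

LTS(P): 3 reachable states
  p0 = a.(a.b.a.0)\{b} ⊢ =a=> p1
  p1 = (a.b.a.0)\{b} ⊢ =a=> p2
  p2 = (b.a.0)\{b} ⊢ ∅
LTS(Q): 3 reachable states
  q0 = a.(a.b.a.0 + 0)\{b} ⊢ =a=> q1
  q1 = (a.b.a.0 + 0)\{b} ⊢ =a=> q2
  q2 = (b.a.0)\{b} ⊢ ∅
Bisimilarity quotient blocks:
  B0 = {p0, q0}
  B1 = {p1, q1}
  B2 = {p2, q2}
p0 ∈ B0, q0 ∈ B0 → same block
Bisimilar ⇒ trace-equivalent.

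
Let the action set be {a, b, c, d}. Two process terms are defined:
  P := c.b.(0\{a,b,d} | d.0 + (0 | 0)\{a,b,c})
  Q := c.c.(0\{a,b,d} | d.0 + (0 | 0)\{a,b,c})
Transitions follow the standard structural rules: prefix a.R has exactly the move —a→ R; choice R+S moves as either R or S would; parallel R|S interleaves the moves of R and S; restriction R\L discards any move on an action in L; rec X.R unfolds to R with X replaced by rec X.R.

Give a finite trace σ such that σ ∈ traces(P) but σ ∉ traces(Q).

P's transition system — 4 states:
  m0 = c.b.(0\{a,b,d} | d.0 + (0 | 0)\{a,b,c}) → ··c··> m1
  m1 = b.(0\{a,b,d} | d.0 + (0 | 0)\{a,b,c}) → ··b··> m2
  m2 = 0\{a,b,d} | d.0 + (0 | 0)\{a,b,c} → ··d··> m3
  m3 = 0\{a,b,d} | 0 → (no moves)
Q's transition system — 4 states:
  n0 = c.c.(0\{a,b,d} | d.0 + (0 | 0)\{a,b,c}) → ··c··> n1
  n1 = c.(0\{a,b,d} | d.0 + (0 | 0)\{a,b,c}) → ··c··> n2
  n2 = 0\{a,b,d} | d.0 + (0 | 0)\{a,b,c} → ··d··> n3
  n3 = 0\{a,b,d} | 0 → (no moves)
Run σ = ⟨cb⟩ on P: start {m0}
  step 1 (c): {m1}
  step 2 (b): {m2}
  P completes σ.
Run σ = ⟨cb⟩ on Q: start {n0}
  step 1 (c): {n1}
  step 2 (b): no successor for Q

cb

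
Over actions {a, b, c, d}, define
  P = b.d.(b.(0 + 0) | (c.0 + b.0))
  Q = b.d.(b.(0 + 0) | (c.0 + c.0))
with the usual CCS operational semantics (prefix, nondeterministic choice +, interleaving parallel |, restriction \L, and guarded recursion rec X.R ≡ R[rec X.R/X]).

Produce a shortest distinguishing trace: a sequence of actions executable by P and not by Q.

bdbb

Reachable graph of P (6 states):
  m0 = b.d.(b.(0 + 0) | (c.0 + b.0)) ⊢ —b→ m1
  m1 = d.(b.(0 + 0) | (c.0 + b.0)) ⊢ —d→ m2
  m2 = b.(0 + 0) | (c.0 + b.0) ⊢ —b→ m3, —b→ m4, —c→ m4
  m3 = (0 + 0) | (c.0 + b.0) ⊢ —b→ m5, —c→ m5
  m4 = b.(0 + 0) | 0 ⊢ —b→ m5
  m5 = (0 + 0) | 0 ⊢ ∅
Reachable graph of Q (6 states):
  n0 = b.d.(b.(0 + 0) | (c.0 + c.0)) ⊢ —b→ n1
  n1 = d.(b.(0 + 0) | (c.0 + c.0)) ⊢ —d→ n2
  n2 = b.(0 + 0) | (c.0 + c.0) ⊢ —b→ n3, —c→ n4
  n3 = (0 + 0) | (c.0 + c.0) ⊢ —c→ n5
  n4 = b.(0 + 0) | 0 ⊢ —b→ n5
  n5 = (0 + 0) | 0 ⊢ ∅
Trace ⟨bdbb⟩ through P, begin at {m0}:
  after b @ step 1: {m1}
  after d @ step 2: {m2}
  after b @ step 3: {m3, m4}
  after b @ step 4: {m5}
  — P admits the full trace.
Trace ⟨bdbb⟩ through Q, begin at {n0}:
  after b @ step 1: {n1}
  after d @ step 2: {n2}
  after b @ step 3: {n3}
  after b @ step 4: no successor for Q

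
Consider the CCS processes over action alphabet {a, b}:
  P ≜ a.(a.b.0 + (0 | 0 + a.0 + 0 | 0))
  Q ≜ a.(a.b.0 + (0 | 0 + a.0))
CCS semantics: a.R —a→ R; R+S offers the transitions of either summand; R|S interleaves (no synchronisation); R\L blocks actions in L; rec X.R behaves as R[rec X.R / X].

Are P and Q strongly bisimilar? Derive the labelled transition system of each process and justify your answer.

P ~ Q

LTS(P): 4 reachable states
  u0 = a.(a.b.0 + (0 | 0 + a.0 + 0 | 0)) has moves -a-> u1
  u1 = a.b.0 + (0 | 0 + a.0 + 0 | 0) has moves -a-> u2, -a-> u3
  u2 = 0 has moves ·
  u3 = b.0 has moves -b-> u2
LTS(Q): 4 reachable states
  v0 = a.(a.b.0 + (0 | 0 + a.0)) has moves -a-> v1
  v1 = a.b.0 + (0 | 0 + a.0) has moves -a-> v2, -a-> v3
  v2 = 0 has moves ·
  v3 = b.0 has moves -b-> v2
Coarsest stable partition (strong bisimilarity classes):
  B0 = {u0, v0}
  B1 = {u1, v1}
  B2 = {u3, v3}
  B3 = {u2, v2}
u0 ∈ B0, v0 ∈ B0 → same block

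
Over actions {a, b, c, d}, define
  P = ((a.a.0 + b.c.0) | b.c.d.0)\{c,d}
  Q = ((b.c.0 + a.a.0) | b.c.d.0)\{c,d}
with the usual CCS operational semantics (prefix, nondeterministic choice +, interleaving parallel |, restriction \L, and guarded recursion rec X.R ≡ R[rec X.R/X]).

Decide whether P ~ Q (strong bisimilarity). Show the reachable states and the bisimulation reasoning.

P ~ Q

P's transition system — 8 states:
  p0 = ((a.a.0 + b.c.0) | b.c.d.0)\{c,d} ⊢ --a--▸ p1, --b--▸ p2, --b--▸ p3
  p1 = (a.0 | b.c.d.0)\{c,d} ⊢ --a--▸ p4, --b--▸ p5
  p2 = ((a.a.0 + b.c.0) | c.d.0)\{c,d} ⊢ --a--▸ p5, --b--▸ p6
  p3 = (c.0 | b.c.d.0)\{c,d} ⊢ --b--▸ p6
  p4 = (0 | b.c.d.0)\{c,d} ⊢ --b--▸ p7
  p5 = (a.0 | c.d.0)\{c,d} ⊢ --a--▸ p7
  p6 = (c.0 | c.d.0)\{c,d} ⊢ stopped
  p7 = (0 | c.d.0)\{c,d} ⊢ stopped
Q's transition system — 8 states:
  q0 = ((b.c.0 + a.a.0) | b.c.d.0)\{c,d} ⊢ --a--▸ q1, --b--▸ q2, --b--▸ q3
  q1 = (a.0 | b.c.d.0)\{c,d} ⊢ --a--▸ q4, --b--▸ q5
  q2 = ((b.c.0 + a.a.0) | c.d.0)\{c,d} ⊢ --a--▸ q5, --b--▸ q6
  q3 = (c.0 | b.c.d.0)\{c,d} ⊢ --b--▸ q6
  q4 = (0 | b.c.d.0)\{c,d} ⊢ --b--▸ q7
  q5 = (a.0 | c.d.0)\{c,d} ⊢ --a--▸ q7
  q6 = (c.0 | c.d.0)\{c,d} ⊢ stopped
  q7 = (0 | c.d.0)\{c,d} ⊢ stopped
Partition-refinement fixed point:
  B0 = {p0, q0}
  B1 = {p3, p4, q3, q4}
  B2 = {p6, p7, q6, q7}
  B3 = {p1, q1}
  B4 = {p5, q5}
  B5 = {p2, q2}
p0 ∈ B0, q0 ∈ B0 → same block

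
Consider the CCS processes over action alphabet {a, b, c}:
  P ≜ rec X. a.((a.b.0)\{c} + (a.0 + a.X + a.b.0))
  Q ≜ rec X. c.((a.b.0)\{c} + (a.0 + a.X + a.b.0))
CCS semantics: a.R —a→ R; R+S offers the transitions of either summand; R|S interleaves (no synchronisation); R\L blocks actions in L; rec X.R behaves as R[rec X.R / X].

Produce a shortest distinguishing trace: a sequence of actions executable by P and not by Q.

a

LTS(P): 6 reachable states
  p0 = rec X. a.((a.b.0)\{c} + (a.0 + a.X + a.b.0)) has moves --a--▸ p1
  p1 = (a.b.0)\{c} + (a.0 + a.(rec X. a.((a.b.0)\{c} + (a.0 + a.X + a.b.0))) + a.b.0) has moves --a--▸ p0, --a--▸ p2, --a--▸ p3, --a--▸ p4
  p2 = (b.0)\{c} has moves --b--▸ p5
  p3 = 0 has moves ·
  p4 = b.0 has moves --b--▸ p3
  p5 = 0\{c} has moves ·
LTS(Q): 6 reachable states
  q0 = rec X. c.((a.b.0)\{c} + (a.0 + a.X + a.b.0)) has moves --c--▸ q1
  q1 = (a.b.0)\{c} + (a.0 + a.(rec X. c.((a.b.0)\{c} + (a.0 + a.X + a.b.0))) + a.b.0) has moves --a--▸ q0, --a--▸ q2, --a--▸ q3, --a--▸ q4
  q2 = (b.0)\{c} has moves --b--▸ q5
  q3 = 0 has moves ·
  q4 = b.0 has moves --b--▸ q3
  q5 = 0\{c} has moves ·
Run σ = ⟨a⟩ on P: start {p0}
  step 1 (a): {p1}
  ✓ P
Run σ = ⟨a⟩ on Q: start {q0}
  step 1 (a): ∅ (Q stuck)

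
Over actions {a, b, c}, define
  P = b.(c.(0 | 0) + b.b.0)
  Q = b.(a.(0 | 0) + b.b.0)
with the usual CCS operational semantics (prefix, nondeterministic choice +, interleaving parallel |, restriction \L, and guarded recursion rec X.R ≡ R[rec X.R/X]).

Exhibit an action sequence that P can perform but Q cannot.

Reachable graph of P (5 states):
  u0 = b.(c.(0 | 0) + b.b.0) has moves =b=> u1
  u1 = c.(0 | 0) + b.b.0 has moves =b=> u2, =c=> u3
  u2 = b.0 has moves =b=> u4
  u3 = 0 | 0 has moves ∅
  u4 = 0 has moves ∅
Reachable graph of Q (5 states):
  v0 = b.(a.(0 | 0) + b.b.0) has moves =b=> v1
  v1 = a.(0 | 0) + b.b.0 has moves =a=> v2, =b=> v3
  v2 = 0 | 0 has moves ∅
  v3 = b.0 has moves =b=> v4
  v4 = 0 has moves ∅
Executing bc from P (initial set {u0}):
  step 1 (b): {u1}
  step 2 (c): {u3}
  — P admits the full trace.
Executing bc from Q (initial set {v0}):
  step 1 (b): {v1}
  step 2 (c): ∅  — Q cannot continue

bc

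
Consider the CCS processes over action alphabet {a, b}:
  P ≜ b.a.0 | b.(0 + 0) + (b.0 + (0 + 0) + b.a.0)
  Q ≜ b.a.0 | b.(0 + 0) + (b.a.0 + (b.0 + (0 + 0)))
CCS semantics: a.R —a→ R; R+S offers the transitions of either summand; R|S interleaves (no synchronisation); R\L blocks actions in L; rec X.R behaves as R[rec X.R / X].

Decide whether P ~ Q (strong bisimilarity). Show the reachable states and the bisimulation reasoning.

YES

P's transition system — 8 states:
  m0 = b.a.0 | b.(0 + 0) + (b.0 + (0 + 0) + b.a.0) | =b=> m1, =b=> m2, =b=> m3, =b=> m4
  m1 = 0 | (no moves)
  m2 = a.0 | =a=> m1
  m3 = a.0 | b.(0 + 0) | =a=> m5, =b=> m6
  m4 = b.a.0 | (0 + 0) | =b=> m6
  m5 = 0 | b.(0 + 0) | =b=> m7
  m6 = a.0 | (0 + 0) | =a=> m7
  m7 = 0 | (0 + 0) | (no moves)
Q's transition system — 8 states:
  n0 = b.a.0 | b.(0 + 0) + (b.a.0 + (b.0 + (0 + 0))) | =b=> n1, =b=> n2, =b=> n3, =b=> n4
  n1 = 0 | (no moves)
  n2 = a.0 | =a=> n1
  n3 = a.0 | b.(0 + 0) | =a=> n5, =b=> n6
  n4 = b.a.0 | (0 + 0) | =b=> n6
  n5 = 0 | b.(0 + 0) | =b=> n7
  n6 = a.0 | (0 + 0) | =a=> n7
  n7 = 0 | (0 + 0) | (no moves)
Partition-refinement fixed point:
  B0 = {m0, n0}
  B1 = {m3, n3}
  B2 = {m5, n5}
  B3 = {m1, m7, n1, n7}
  B4 = {m2, m6, n2, n6}
  B5 = {m4, n4}
m0 ∈ B0, n0 ∈ B0 → same block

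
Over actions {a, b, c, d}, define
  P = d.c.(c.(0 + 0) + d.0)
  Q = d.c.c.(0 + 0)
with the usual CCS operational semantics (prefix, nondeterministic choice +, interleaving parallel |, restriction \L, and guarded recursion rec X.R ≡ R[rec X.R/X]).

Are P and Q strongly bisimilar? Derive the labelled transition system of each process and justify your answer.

P's transition system — 5 states:
  u0 = d.c.(c.(0 + 0) + d.0) | =d=> u1
  u1 = c.(c.(0 + 0) + d.0) | =c=> u2
  u2 = c.(0 + 0) + d.0 | =c=> u3, =d=> u4
  u3 = 0 + 0 | ∅
  u4 = 0 | ∅
Q's transition system — 4 states:
  v0 = d.c.c.(0 + 0) | =d=> v1
  v1 = c.c.(0 + 0) | =c=> v2
  v2 = c.(0 + 0) | =c=> v3
  v3 = 0 + 0 | ∅
Partition-refinement fixed point:
  B0 = {u0}
  B1 = {u1}
  B2 = {u2}
  B3 = {u3, u4, v3}
  B4 = {v0}
  B5 = {v1}
  B6 = {v2}
u0 ∈ B0, v0 ∈ B4 → different blocks

P ≁ Q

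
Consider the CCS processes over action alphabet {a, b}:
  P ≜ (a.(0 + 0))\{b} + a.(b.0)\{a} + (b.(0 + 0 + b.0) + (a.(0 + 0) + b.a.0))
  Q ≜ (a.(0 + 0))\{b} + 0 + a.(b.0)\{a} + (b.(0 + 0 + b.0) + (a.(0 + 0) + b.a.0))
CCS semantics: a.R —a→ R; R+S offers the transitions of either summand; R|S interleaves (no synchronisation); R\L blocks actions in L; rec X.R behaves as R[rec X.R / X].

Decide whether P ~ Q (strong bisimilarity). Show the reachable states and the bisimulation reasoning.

P's transition system — 8 states:
  u0 = (a.(0 + 0))\{b} + a.(b.0)\{a} + (b.(0 + 0 + b.0) + (a.(0 + 0) + b.a.0)) has moves —a→ u1, —a→ u2, —a→ u3, —b→ u4, —b→ u5
  u1 = (0 + 0)\{b} has moves ·
  u2 = (b.0)\{a} has moves —b→ u6
  u3 = 0 + 0 has moves ·
  u4 = 0 + 0 + b.0 has moves —b→ u7
  u5 = a.0 has moves —a→ u7
  u6 = 0\{a} has moves ·
  u7 = 0 has moves ·
Q's transition system — 8 states:
  v0 = (a.(0 + 0))\{b} + 0 + a.(b.0)\{a} + (b.(0 + 0 + b.0) + (a.(0 + 0) + b.a.0)) has moves —a→ v1, —a→ v2, —a→ v3, —b→ v4, —b→ v5
  v1 = (0 + 0)\{b} has moves ·
  v2 = (b.0)\{a} has moves —b→ v6
  v3 = 0 + 0 has moves ·
  v4 = 0 + 0 + b.0 has moves —b→ v7
  v5 = a.0 has moves —a→ v7
  v6 = 0\{a} has moves ·
  v7 = 0 has moves ·
Coarsest stable partition (strong bisimilarity classes):
  B0 = {u0, v0}
  B1 = {u1, u3, u6, u7, v1, v3, v6, v7}
  B2 = {u2, u4, v2, v4}
  B3 = {u5, v5}
u0 ∈ B0, v0 ∈ B0 → same block

P ~ Q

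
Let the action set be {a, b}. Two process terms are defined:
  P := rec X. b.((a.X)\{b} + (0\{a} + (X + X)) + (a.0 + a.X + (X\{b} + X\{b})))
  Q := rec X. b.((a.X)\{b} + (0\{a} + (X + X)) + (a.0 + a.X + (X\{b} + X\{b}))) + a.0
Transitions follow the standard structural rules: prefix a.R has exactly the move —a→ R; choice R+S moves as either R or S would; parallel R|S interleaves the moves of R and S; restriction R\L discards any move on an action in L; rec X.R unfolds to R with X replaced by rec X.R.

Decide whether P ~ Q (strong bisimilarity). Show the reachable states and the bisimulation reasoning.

not bisimilar

Reachable graph of P (4 states):
  m0 = rec X. b.((a.X)\{b} + (0\{a} + (X + X)) + (a.0 + a.X + (X\{b} + X\{b}))) → —b→ m1
  m1 = (a.(rec X. b.((a.X)\{b} + (0\{a} + (X + X)) + (a.0 + a.X + (X\{b} + X\{b})))))\{b} + (0\{a} + ((rec X. b.((a.X)\{b} + (0\{a} + (X + X)) + (a.0 + a.X + (X\{b} + X\{b})))) + (rec X. b.((a.X)\{b} + (0\{a} + (X + X)) + (a.0 + a.X + (X\{b} + X\{b})))))) + (a.0 + a.(rec X. b.((a.X)\{b} + (0\{a} + (X + X)) + (a.0 + a.X + (X\{b} + X\{b})))) + ((rec X. b.((a.X)\{b} + (0\{a} + (X + X)) + (a.0 + a.X + (X\{b} + X\{b}))))\{b} + (rec X. b.((a.X)\{b} + (0\{a} + (X + X)) + (a.0 + a.X + (X\{b} + X\{b}))))\{b})) → —a→ m0, —a→ m2, —a→ m3, —b→ m1
  m2 = (rec X. b.((a.X)\{b} + (0\{a} + (X + X)) + (a.0 + a.X + (X\{b} + X\{b}))))\{b} → deadlocked
  m3 = 0 → deadlocked
Reachable graph of Q (5 states):
  n0 = rec X. b.((a.X)\{b} + (0\{a} + (X + X)) + (a.0 + a.X + (X\{b} + X\{b}))) + a.0 → —a→ n1, —b→ n2
  n1 = 0 → deadlocked
  n2 = (a.(rec X. b.((a.X)\{b} + (0\{a} + (X + X)) + (a.0 + a.X + (X\{b} + X\{b}))) + a.0))\{b} + (0\{a} + ((rec X. b.((a.X)\{b} + (0\{a} + (X + X)) + (a.0 + a.X + (X\{b} + X\{b}))) + a.0) + (rec X. b.((a.X)\{b} + (0\{a} + (X + X)) + (a.0 + a.X + (X\{b} + X\{b}))) + a.0))) + (a.0 + a.(rec X. b.((a.X)\{b} + (0\{a} + (X + X)) + (a.0 + a.X + (X\{b} + X\{b}))) + a.0) + ((rec X. b.((a.X)\{b} + (0\{a} + (X + X)) + (a.0 + a.X + (X\{b} + X\{b}))) + a.0)\{b} + (rec X. b.((a.X)\{b} + (0\{a} + (X + X)) + (a.0 + a.X + (X\{b} + X\{b}))) + a.0)\{b})) → —a→ n0, —a→ n1, —a→ n3, —a→ n4, —b→ n2
  n3 = (rec X. b.((a.X)\{b} + (0\{a} + (X + X)) + (a.0 + a.X + (X\{b} + X\{b}))) + a.0)\{b} → —a→ n4
  n4 = 0\{b} → deadlocked
Bisimilarity quotient blocks:
  B0 = {m0}
  B1 = {m1}
  B2 = {m2, m3, n1, n4}
  B3 = {n0}
  B4 = {n2}
  B5 = {n3}
m0 ∈ B0, n0 ∈ B3 → different blocks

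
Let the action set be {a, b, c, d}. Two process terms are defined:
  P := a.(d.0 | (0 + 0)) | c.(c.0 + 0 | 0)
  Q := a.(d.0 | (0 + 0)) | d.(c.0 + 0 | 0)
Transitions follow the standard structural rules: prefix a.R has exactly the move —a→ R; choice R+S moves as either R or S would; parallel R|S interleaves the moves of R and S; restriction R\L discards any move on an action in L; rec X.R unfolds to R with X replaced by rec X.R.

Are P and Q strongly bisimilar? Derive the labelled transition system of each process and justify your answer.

not bisimilar

Reachable graph of P (9 states):
  s0 = a.(d.0 | (0 + 0)) | c.(c.0 + 0 | 0) ⊢ -a-> s1, -c-> s2
  s1 = d.0 | (0 + 0) | c.(c.0 + 0 | 0) ⊢ -c-> s3, -d-> s4
  s2 = a.(d.0 | (0 + 0)) | (c.0 + 0 | 0) ⊢ -a-> s3, -c-> s5
  s3 = d.0 | (0 + 0) | (c.0 + 0 | 0) ⊢ -c-> s6, -d-> s7
  s4 = 0 | (0 + 0) | c.(c.0 + 0 | 0) ⊢ -c-> s7
  s5 = a.(d.0 | (0 + 0)) | 0 ⊢ -a-> s6
  s6 = d.0 | (0 + 0) | 0 ⊢ -d-> s8
  s7 = 0 | (0 + 0) | (c.0 + 0 | 0) ⊢ -c-> s8
  s8 = 0 | (0 + 0) | 0 ⊢ ·
Reachable graph of Q (9 states):
  t0 = a.(d.0 | (0 + 0)) | d.(c.0 + 0 | 0) ⊢ -a-> t1, -d-> t2
  t1 = d.0 | (0 + 0) | d.(c.0 + 0 | 0) ⊢ -d-> t3, -d-> t4
  t2 = a.(d.0 | (0 + 0)) | (c.0 + 0 | 0) ⊢ -a-> t4, -c-> t5
  t3 = 0 | (0 + 0) | d.(c.0 + 0 | 0) ⊢ -d-> t6
  t4 = d.0 | (0 + 0) | (c.0 + 0 | 0) ⊢ -c-> t7, -d-> t6
  t5 = a.(d.0 | (0 + 0)) | 0 ⊢ -a-> t7
  t6 = 0 | (0 + 0) | (c.0 + 0 | 0) ⊢ -c-> t8
  t7 = d.0 | (0 + 0) | 0 ⊢ -d-> t8
  t8 = 0 | (0 + 0) | 0 ⊢ ·
Bisimilarity quotient blocks:
  B0 = {s0}
  B1 = {s2, t2}
  B2 = {s5, t5}
  B3 = {s6, t7}
  B4 = {s8, t8}
  B5 = {s3, t4}
  B6 = {s7, t6}
  B7 = {s1}
  B8 = {s4}
  B9 = {t0}
  B10 = {t1}
  B11 = {t3}
s0 ∈ B0, t0 ∈ B9 → different blocks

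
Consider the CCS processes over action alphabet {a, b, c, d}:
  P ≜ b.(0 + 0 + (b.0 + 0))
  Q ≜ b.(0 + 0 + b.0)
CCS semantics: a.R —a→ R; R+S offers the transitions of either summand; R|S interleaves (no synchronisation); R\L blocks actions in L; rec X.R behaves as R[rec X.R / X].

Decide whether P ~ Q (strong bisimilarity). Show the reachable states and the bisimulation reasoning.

YES

P's transition system — 3 states:
  u0 = b.(0 + 0 + (b.0 + 0)) → —b→ u1
  u1 = 0 + 0 + (b.0 + 0) → —b→ u2
  u2 = 0 → ∅
Q's transition system — 3 states:
  v0 = b.(0 + 0 + b.0) → —b→ v1
  v1 = 0 + 0 + b.0 → —b→ v2
  v2 = 0 → ∅
Bisimilarity quotient blocks:
  B0 = {u0, v0}
  B1 = {u1, v1}
  B2 = {u2, v2}
u0 ∈ B0, v0 ∈ B0 → same block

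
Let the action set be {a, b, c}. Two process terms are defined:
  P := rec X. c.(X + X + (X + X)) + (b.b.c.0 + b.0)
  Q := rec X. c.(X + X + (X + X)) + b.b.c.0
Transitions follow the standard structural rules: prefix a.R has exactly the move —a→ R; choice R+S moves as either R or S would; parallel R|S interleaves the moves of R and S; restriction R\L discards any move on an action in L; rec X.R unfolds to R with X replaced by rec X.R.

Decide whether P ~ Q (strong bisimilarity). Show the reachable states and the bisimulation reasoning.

NO

Reachable graph of P (5 states):
  s0 = rec X. c.(X + X + (X + X)) + (b.b.c.0 + b.0) :: =b=> s1, =b=> s2, =c=> s3
  s1 = 0 :: (no moves)
  s2 = b.c.0 :: =b=> s4
  s3 = (rec X. c.(X + X + (X + X)) + (b.b.c.0 + b.0)) + (rec X. c.(X + X + (X + X)) + (b.b.c.0 + b.0)) + ((rec X. c.(X + X + (X + X)) + (b.b.c.0 + b.0)) + (rec X. c.(X + X + (X + X)) + (b.b.c.0 + b.0))) :: =b=> s1, =b=> s2, =c=> s3
  s4 = c.0 :: =c=> s1
Reachable graph of Q (5 states):
  t0 = rec X. c.(X + X + (X + X)) + b.b.c.0 :: =b=> t1, =c=> t2
  t1 = b.c.0 :: =b=> t3
  t2 = (rec X. c.(X + X + (X + X)) + b.b.c.0) + (rec X. c.(X + X + (X + X)) + b.b.c.0) + ((rec X. c.(X + X + (X + X)) + b.b.c.0) + (rec X. c.(X + X + (X + X)) + b.b.c.0)) :: =b=> t1, =c=> t2
  t3 = c.0 :: =c=> t4
  t4 = 0 :: (no moves)
Partition-refinement fixed point:
  B0 = {s0, s3}
  B1 = {s2, t1}
  B2 = {s4, t3}
  B3 = {s1, t4}
  B4 = {t0, t2}
s0 ∈ B0, t0 ∈ B4 → different blocks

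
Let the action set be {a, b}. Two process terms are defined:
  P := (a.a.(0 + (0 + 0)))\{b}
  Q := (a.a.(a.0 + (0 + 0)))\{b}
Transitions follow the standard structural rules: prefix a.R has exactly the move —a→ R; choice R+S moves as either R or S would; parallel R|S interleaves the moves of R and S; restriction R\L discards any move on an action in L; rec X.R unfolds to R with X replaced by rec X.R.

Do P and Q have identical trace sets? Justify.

NO — witness ⟨aaa⟩

Reachable graph of P (3 states):
  u0 = (a.a.(0 + (0 + 0)))\{b} ⊢ —a→ u1
  u1 = (a.(0 + (0 + 0)))\{b} ⊢ —a→ u2
  u2 = (0 + (0 + 0))\{b} ⊢ stopped
Reachable graph of Q (4 states):
  v0 = (a.a.(a.0 + (0 + 0)))\{b} ⊢ —a→ v1
  v1 = (a.(a.0 + (0 + 0)))\{b} ⊢ —a→ v2
  v2 = (a.0 + (0 + 0))\{b} ⊢ —a→ v3
  v3 = 0\{b} ⊢ stopped
Run σ = ⟨aaa⟩ on Q: start {v0}
  step 1 (a): {v1}
  step 2 (a): {v2}
  step 3 (a): {v3}
  Q completes σ.
Run σ = ⟨aaa⟩ on P: start {u0}
  step 1 (a): {u1}
  step 2 (a): {u2}
  step 3 (a): ∅ (P stuck)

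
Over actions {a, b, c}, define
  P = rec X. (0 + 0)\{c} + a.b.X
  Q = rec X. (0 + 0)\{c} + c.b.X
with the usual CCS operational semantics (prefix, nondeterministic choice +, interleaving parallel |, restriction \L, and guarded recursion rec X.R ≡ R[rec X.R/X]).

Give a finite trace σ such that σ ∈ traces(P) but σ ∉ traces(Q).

Reachable graph of P (2 states):
  s0 = rec X. (0 + 0)\{c} + a.b.X :: ··a··> s1
  s1 = b.(rec X. (0 + 0)\{c} + a.b.X) :: ··b··> s0
Reachable graph of Q (2 states):
  t0 = rec X. (0 + 0)\{c} + c.b.X :: ··c··> t1
  t1 = b.(rec X. (0 + 0)\{c} + c.b.X) :: ··b··> t0
Trace ⟨a⟩ through P, begin at {s0}:
  after a @ step 1: {s1}
  — P admits the full trace.
Trace ⟨a⟩ through Q, begin at {t0}:
  after a @ step 1: ∅ (Q stuck)

a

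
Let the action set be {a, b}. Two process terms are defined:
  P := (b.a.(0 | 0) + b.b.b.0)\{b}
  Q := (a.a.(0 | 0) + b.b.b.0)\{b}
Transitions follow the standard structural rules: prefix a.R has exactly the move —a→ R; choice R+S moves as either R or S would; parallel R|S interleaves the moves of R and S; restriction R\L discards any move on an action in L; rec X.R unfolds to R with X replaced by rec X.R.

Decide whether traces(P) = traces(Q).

traces(P) ≠ traces(Q) — witness ⟨a⟩

LTS(P): 1 reachable states
  u0 = (b.a.(0 | 0) + b.b.b.0)\{b} → (no moves)
LTS(Q): 3 reachable states
  v0 = (a.a.(0 | 0) + b.b.b.0)\{b} → ··a··> v1
  v1 = (a.(0 | 0))\{b} → ··a··> v2
  v2 = (0 | 0)\{b} → (no moves)
Trace ⟨a⟩ through Q, begin at {v0}:
  [1] a ⇒ {v1}
  ✓ Q
Trace ⟨a⟩ through P, begin at {u0}:
  [1] a ⇒ ∅  — P cannot continue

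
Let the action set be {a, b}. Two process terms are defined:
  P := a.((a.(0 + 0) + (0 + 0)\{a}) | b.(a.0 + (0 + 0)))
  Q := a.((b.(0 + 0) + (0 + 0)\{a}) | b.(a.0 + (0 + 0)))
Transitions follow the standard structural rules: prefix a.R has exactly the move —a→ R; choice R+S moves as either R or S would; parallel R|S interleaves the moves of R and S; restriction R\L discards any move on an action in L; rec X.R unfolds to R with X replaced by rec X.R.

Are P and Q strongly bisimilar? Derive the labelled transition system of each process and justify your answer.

Reachable graph of P (7 states):
  s0 = a.((a.(0 + 0) + (0 + 0)\{a}) | b.(a.0 + (0 + 0))) ⊢ -a-> s1
  s1 = (a.(0 + 0) + (0 + 0)\{a}) | b.(a.0 + (0 + 0)) ⊢ -a-> s2, -b-> s3
  s2 = (0 + 0) | b.(a.0 + (0 + 0)) ⊢ -b-> s4
  s3 = (a.(0 + 0) + (0 + 0)\{a}) | (a.0 + (0 + 0)) ⊢ -a-> s4, -a-> s5
  s4 = (0 + 0) | (a.0 + (0 + 0)) ⊢ -a-> s6
  s5 = (a.(0 + 0) + (0 + 0)\{a}) | 0 ⊢ -a-> s6
  s6 = (0 + 0) | 0 ⊢ stopped
Reachable graph of Q (7 states):
  t0 = a.((b.(0 + 0) + (0 + 0)\{a}) | b.(a.0 + (0 + 0))) ⊢ -a-> t1
  t1 = (b.(0 + 0) + (0 + 0)\{a}) | b.(a.0 + (0 + 0)) ⊢ -b-> t2, -b-> t3
  t2 = (0 + 0) | b.(a.0 + (0 + 0)) ⊢ -b-> t4
  t3 = (b.(0 + 0) + (0 + 0)\{a}) | (a.0 + (0 + 0)) ⊢ -a-> t5, -b-> t4
  t4 = (0 + 0) | (a.0 + (0 + 0)) ⊢ -a-> t6
  t5 = (b.(0 + 0) + (0 + 0)\{a}) | 0 ⊢ -b-> t6
  t6 = (0 + 0) | 0 ⊢ stopped
Partition-refinement fixed point:
  B0 = {s0}
  B1 = {s1}
  B2 = {s3}
  B3 = {s4, s5, t4}
  B4 = {s6, t6}
  B5 = {s2, t2}
  B6 = {t0}
  B7 = {t1}
  B8 = {t3}
  B9 = {t5}
s0 ∈ B0, t0 ∈ B6 → different blocks

P ≁ Q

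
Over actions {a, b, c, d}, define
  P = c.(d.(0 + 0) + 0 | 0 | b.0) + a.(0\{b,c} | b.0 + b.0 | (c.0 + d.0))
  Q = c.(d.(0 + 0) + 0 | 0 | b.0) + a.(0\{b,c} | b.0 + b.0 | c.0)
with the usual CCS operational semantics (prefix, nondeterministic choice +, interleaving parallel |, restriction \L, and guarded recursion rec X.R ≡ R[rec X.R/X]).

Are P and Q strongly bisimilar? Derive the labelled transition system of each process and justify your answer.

not bisimilar

LTS(P): 9 reachable states
  u0 = c.(d.(0 + 0) + 0 | 0 | b.0) + a.(0\{b,c} | b.0 + b.0 | (c.0 + d.0)) ⊢ —a→ u1, —c→ u2
  u1 = 0\{b,c} | b.0 + b.0 | (c.0 + d.0) ⊢ —b→ u3, —b→ u4, —c→ u5, —d→ u5
  u2 = d.(0 + 0) + 0 | 0 | b.0 ⊢ —b→ u6, —d→ u7
  u3 = 0 | (c.0 + d.0) ⊢ —c→ u8, —d→ u8
  u4 = 0\{b,c} | 0 ⊢ deadlocked
  u5 = b.0 | 0 ⊢ —b→ u8
  u6 = 0 | 0 | 0 ⊢ deadlocked
  u7 = 0 + 0 ⊢ deadlocked
  u8 = 0 | 0 ⊢ deadlocked
LTS(Q): 9 reachable states
  v0 = c.(d.(0 + 0) + 0 | 0 | b.0) + a.(0\{b,c} | b.0 + b.0 | c.0) ⊢ —a→ v1, —c→ v2
  v1 = 0\{b,c} | b.0 + b.0 | c.0 ⊢ —b→ v3, —b→ v4, —c→ v5
  v2 = d.(0 + 0) + 0 | 0 | b.0 ⊢ —b→ v6, —d→ v7
  v3 = 0 | c.0 ⊢ —c→ v8
  v4 = 0\{b,c} | 0 ⊢ deadlocked
  v5 = b.0 | 0 ⊢ —b→ v8
  v6 = 0 | 0 | 0 ⊢ deadlocked
  v7 = 0 + 0 ⊢ deadlocked
  v8 = 0 | 0 ⊢ deadlocked
Partition-refinement fixed point:
  B0 = {u0}
  B1 = {u2, v2}
  B2 = {u4, u6, u7, u8, v4, v6, v7, v8}
  B3 = {u1}
  B4 = {u3}
  B5 = {u5, v5}
  B6 = {v0}
  B7 = {v1}
  B8 = {v3}
u0 ∈ B0, v0 ∈ B6 → different blocks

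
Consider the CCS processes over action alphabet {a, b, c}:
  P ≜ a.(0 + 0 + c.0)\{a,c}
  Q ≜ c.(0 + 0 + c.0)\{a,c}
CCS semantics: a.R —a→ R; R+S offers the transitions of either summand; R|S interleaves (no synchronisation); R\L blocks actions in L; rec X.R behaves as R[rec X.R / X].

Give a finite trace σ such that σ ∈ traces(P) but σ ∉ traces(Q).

Reachable graph of P (2 states):
  m0 = a.(0 + 0 + c.0)\{a,c} ⊢ ··a··> m1
  m1 = (0 + 0 + c.0)\{a,c} ⊢ (no moves)
Reachable graph of Q (2 states):
  n0 = c.(0 + 0 + c.0)\{a,c} ⊢ ··c··> n1
  n1 = (0 + 0 + c.0)\{a,c} ⊢ (no moves)
Run σ = ⟨a⟩ on P: start {m0}
  [1] a ⇒ {m1}
  ✓ P
Run σ = ⟨a⟩ on Q: start {n0}
  [1] a ⇒ no successor for Q

a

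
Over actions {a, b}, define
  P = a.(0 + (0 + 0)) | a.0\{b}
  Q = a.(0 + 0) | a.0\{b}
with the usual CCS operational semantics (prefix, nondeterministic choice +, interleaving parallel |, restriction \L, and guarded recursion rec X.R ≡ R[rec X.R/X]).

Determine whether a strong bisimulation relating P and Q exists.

LTS(P): 4 reachable states
  u0 = a.(0 + (0 + 0)) | a.0\{b} :: -a-> u1, -a-> u2
  u1 = (0 + (0 + 0)) | a.0\{b} :: -a-> u3
  u2 = a.(0 + (0 + 0)) | 0\{b} :: -a-> u3
  u3 = (0 + (0 + 0)) | 0\{b} :: (no moves)
LTS(Q): 4 reachable states
  v0 = a.(0 + 0) | a.0\{b} :: -a-> v1, -a-> v2
  v1 = (0 + 0) | a.0\{b} :: -a-> v3
  v2 = a.(0 + 0) | 0\{b} :: -a-> v3
  v3 = (0 + 0) | 0\{b} :: (no moves)
Partition-refinement fixed point:
  B0 = {u0, v0}
  B1 = {u1, u2, v1, v2}
  B2 = {u3, v3}
u0 ∈ B0, v0 ∈ B0 → same block

YES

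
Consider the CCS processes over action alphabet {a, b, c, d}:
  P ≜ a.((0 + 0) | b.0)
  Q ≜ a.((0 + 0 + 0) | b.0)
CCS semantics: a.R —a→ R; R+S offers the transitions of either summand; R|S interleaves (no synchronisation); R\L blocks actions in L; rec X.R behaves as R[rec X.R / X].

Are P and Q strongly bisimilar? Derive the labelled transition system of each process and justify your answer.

P ~ Q

LTS(P): 3 reachable states
  u0 = a.((0 + 0) | b.0) | —a→ u1
  u1 = (0 + 0) | b.0 | —b→ u2
  u2 = (0 + 0) | 0 | ∅
LTS(Q): 3 reachable states
  v0 = a.((0 + 0 + 0) | b.0) | —a→ v1
  v1 = (0 + 0 + 0) | b.0 | —b→ v2
  v2 = (0 + 0 + 0) | 0 | ∅
Bisimilarity quotient blocks:
  B0 = {u0, v0}
  B1 = {u1, v1}
  B2 = {u2, v2}
u0 ∈ B0, v0 ∈ B0 → same block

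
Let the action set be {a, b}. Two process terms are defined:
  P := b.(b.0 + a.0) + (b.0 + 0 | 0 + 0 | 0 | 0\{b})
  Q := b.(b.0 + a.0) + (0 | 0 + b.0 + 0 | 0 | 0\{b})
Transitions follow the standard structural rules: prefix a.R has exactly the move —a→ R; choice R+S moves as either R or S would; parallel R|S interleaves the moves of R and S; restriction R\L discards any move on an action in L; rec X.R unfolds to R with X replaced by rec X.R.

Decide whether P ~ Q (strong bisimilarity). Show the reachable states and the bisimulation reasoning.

P's transition system — 3 states:
  u0 = b.(b.0 + a.0) + (b.0 + 0 | 0 + 0 | 0 | 0\{b}) has moves =b=> u1, =b=> u2
  u1 = 0 has moves (no moves)
  u2 = b.0 + a.0 has moves =a=> u1, =b=> u1
Q's transition system — 3 states:
  v0 = b.(b.0 + a.0) + (0 | 0 + b.0 + 0 | 0 | 0\{b}) has moves =b=> v1, =b=> v2
  v1 = 0 has moves (no moves)
  v2 = b.0 + a.0 has moves =a=> v1, =b=> v1
Partition-refinement fixed point:
  B0 = {u0, v0}
  B1 = {u1, v1}
  B2 = {u2, v2}
u0 ∈ B0, v0 ∈ B0 → same block

P ~ Q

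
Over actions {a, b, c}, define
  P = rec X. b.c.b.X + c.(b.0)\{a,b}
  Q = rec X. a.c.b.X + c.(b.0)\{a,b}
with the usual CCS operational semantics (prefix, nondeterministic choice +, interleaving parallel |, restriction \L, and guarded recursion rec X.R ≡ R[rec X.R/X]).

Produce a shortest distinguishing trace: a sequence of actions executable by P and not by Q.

b

LTS(P): 4 reachable states
  s0 = rec X. b.c.b.X + c.(b.0)\{a,b} has moves --b--▸ s1, --c--▸ s2
  s1 = c.b.(rec X. b.c.b.X + c.(b.0)\{a,b}) has moves --c--▸ s3
  s2 = (b.0)\{a,b} has moves ·
  s3 = b.(rec X. b.c.b.X + c.(b.0)\{a,b}) has moves --b--▸ s0
LTS(Q): 4 reachable states
  t0 = rec X. a.c.b.X + c.(b.0)\{a,b} has moves --a--▸ t1, --c--▸ t2
  t1 = c.b.(rec X. a.c.b.X + c.(b.0)\{a,b}) has moves --c--▸ t3
  t2 = (b.0)\{a,b} has moves ·
  t3 = b.(rec X. a.c.b.X + c.(b.0)\{a,b}) has moves --b--▸ t0
Run σ = ⟨b⟩ on P: start {s0}
  [1] b ⇒ {s1}
  — P admits the full trace.
Run σ = ⟨b⟩ on Q: start {t0}
  [1] b ⇒ no successor for Q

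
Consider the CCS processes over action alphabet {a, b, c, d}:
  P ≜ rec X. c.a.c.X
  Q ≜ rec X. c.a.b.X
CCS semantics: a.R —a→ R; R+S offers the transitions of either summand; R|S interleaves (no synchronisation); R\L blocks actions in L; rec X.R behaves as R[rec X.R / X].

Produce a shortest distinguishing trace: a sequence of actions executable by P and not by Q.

LTS(P): 3 reachable states
  p0 = rec X. c.a.c.X has moves --c--▸ p1
  p1 = a.c.(rec X. c.a.c.X) has moves --a--▸ p2
  p2 = c.(rec X. c.a.c.X) has moves --c--▸ p0
LTS(Q): 3 reachable states
  q0 = rec X. c.a.b.X has moves --c--▸ q1
  q1 = a.b.(rec X. c.a.b.X) has moves --a--▸ q2
  q2 = b.(rec X. c.a.b.X) has moves --b--▸ q0
Trace ⟨cac⟩ through P, begin at {p0}:
  step 1 (c): {p1}
  step 2 (a): {p2}
  step 3 (c): {p0}
  — P admits the full trace.
Trace ⟨cac⟩ through Q, begin at {q0}:
  step 1 (c): {q1}
  step 2 (a): {q2}
  step 3 (c): no successor for Q

cac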